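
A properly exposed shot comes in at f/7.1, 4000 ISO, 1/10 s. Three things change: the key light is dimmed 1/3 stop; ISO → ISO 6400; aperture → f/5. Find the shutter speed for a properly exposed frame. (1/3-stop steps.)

1/25s

Scene light: 1/3 stop darker.
ISO: 4000 → 5000 → 6400 — 2/3 stop raised (brighter).
Aperture: f/7.1 → f/6.3 → f/5.6 → f/5 — 1 stop wider (brighter).
Net so far: 1 1/3 stops brighter. Shutter speed: 1/10 → 1/13 → 1/15 → 1/20 → 1/25.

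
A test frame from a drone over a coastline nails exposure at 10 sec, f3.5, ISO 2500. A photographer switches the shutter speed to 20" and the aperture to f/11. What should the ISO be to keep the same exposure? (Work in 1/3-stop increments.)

ISO 12800

Shutter speed: 10 → 13 → 15 → 20 — 1 stop longer (brighter).
Aperture: f/3.5 → f/4 → f/4.5 → f/5 → f/5.6 → f/6.3 → f/7.1 → f/8 → f/9 → f/10 → f/11 — 3 1/3 stops narrower (darker).
Net change so far: 2 1/3 stops darker. Offset with the ISO: 2500 → 3200 → 4000 → 5000 → 6400 → 8000 → 10000 → 12800.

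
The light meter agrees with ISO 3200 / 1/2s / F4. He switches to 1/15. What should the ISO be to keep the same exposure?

ISO 25600

Shutter speed: 1/2 → 1/4 → 1/8 → 1/15 — 3 stops shorter (darker).
Need 3 stops brighter from the ISO: 3200 → 6400 → 12800 → 25600.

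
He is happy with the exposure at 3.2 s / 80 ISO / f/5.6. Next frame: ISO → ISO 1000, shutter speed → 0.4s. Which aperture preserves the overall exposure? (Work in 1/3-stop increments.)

f/7.1

ISO: 80 → 100 → 125 → 160 → 200 → 250 → 320 → 400 → 500 → 640 → 800 → 1000 — 3 2/3 stops raised (brighter).
Shutter speed: 3.2 → 2.5 → 2 → 1.6 → 1.3 → 1 → 0.8 → 0.6 → 0.5 → 0.4 — 3 stops faster (darker).
Net change so far: 2/3 stop brighter. Offset with the aperture: f/5.6 → f/6.3 → f/7.1.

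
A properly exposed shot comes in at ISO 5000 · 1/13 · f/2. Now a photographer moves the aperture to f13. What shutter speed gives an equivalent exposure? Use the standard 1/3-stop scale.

3.2 s

Aperture: f/2 → f/2.2 → f/2.5 → f/2.8 → f/3.2 → f/3.5 → f/4 → f/4.5 → f/5 → f/5.6 → f/6.3 → f/7.1 → f/8 → f/9 → f/10 → f/11 → f/13 — 5 1/3 stops narrower (darker).
Need 5 1/3 stops brighter from the shutter speed: 1/13 → 1/10 → 1/8 → 1/6 → 1/5 → 1/4 → 0.3 → 0.4 → 0.5 → 0.6 → 0.8 → 1 → 1.3 → 1.6 → 2 → 2.5 → 3.2.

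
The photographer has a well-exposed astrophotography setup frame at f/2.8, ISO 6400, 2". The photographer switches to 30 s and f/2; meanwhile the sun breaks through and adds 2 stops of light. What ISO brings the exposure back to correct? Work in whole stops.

Scene light: 2 stops brighter.
Shutter speed: 2 → 4 → 8 → 15 → 30 — 4 stops slower (brighter).
Aperture: f/2.8 → f/2 — 1 stop opened up (brighter).
Net so far: 7 stops brighter. ISO: 6400 → 3200 → 1600 → 800 → 400 → 200 → 100 → 50.

ISO 50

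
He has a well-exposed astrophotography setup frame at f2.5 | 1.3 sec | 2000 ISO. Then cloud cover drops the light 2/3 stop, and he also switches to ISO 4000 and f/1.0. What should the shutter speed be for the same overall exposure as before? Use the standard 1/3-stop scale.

Scene light: 2/3 stop darker.
ISO: 2000 → 2500 → 3200 → 4000 — 1 stop higher (brighter).
Aperture: f/2.5 → f/2.2 → f/2 → f/1.8 → f/1.6 → f/1.4 → f/1.2 → f/1.1 → f/1.0 — 2 2/3 stops opened up (brighter).
Net so far: 3 stops brighter. Shutter speed: 1.3 → 1 → 0.8 → 0.6 → 0.5 → 0.4 → 0.3 → 1/4 → 1/5 → 1/6.

1/6s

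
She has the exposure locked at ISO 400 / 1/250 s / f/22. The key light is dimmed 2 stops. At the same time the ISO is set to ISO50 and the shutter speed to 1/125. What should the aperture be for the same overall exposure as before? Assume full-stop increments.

f/5.6

Scene light: 2 stops darker.
ISO: 400 → 200 → 100 → 50 — 3 stops dropped (darker).
Shutter speed: 1/250 → 1/125 — 1 stop slower (brighter).
Net so far: 4 stops darker. Aperture: f/22 → f/16 → f/11 → f/8 → f/5.6.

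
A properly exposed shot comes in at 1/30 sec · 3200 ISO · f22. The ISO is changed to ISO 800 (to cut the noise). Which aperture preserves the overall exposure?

ISO: 3200 → 1600 → 800 — 2 stops lower (darker).
Need 2 stops brighter from the aperture: f/22 → f/16 → f/11.

f/11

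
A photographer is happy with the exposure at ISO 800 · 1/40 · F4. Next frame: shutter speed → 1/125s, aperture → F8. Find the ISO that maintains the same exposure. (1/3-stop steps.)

ISO 10000

Shutter speed: 1/40 → 1/50 → 1/60 → 1/80 → 1/100 → 1/125 — 1 2/3 stops faster (darker).
Aperture: f/4 → f/4.5 → f/5 → f/5.6 → f/6.3 → f/7.1 → f/8 — 2 stops smaller aperture (darker).
Net change so far: 3 2/3 stops darker. Offset with the ISO: 800 → 1000 → 1250 → 1600 → 2000 → 2500 → 3200 → 4000 → 5000 → 6400 → 8000 → 10000.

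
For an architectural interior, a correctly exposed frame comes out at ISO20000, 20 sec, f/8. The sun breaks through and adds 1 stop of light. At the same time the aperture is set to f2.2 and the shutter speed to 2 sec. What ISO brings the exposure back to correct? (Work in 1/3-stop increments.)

ISO 8000

Scene light: 1 stop brighter.
Aperture: f/8 → f/7.1 → f/6.3 → f/5.6 → f/5 → f/4.5 → f/4 → f/3.5 → f/3.2 → f/2.8 → f/2.5 → f/2.2 — 3 2/3 stops opened up (brighter).
Shutter speed: 20 → 15 → 13 → 10 → 8 → 6 → 5 → 4 → 3.2 → 2.5 → 2 — 3 1/3 stops shorter (darker).
Net so far: 1 1/3 stops brighter. ISO: 20000 → 16000 → 12800 → 10000 → 8000.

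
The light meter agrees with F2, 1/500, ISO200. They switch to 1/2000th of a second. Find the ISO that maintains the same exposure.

ISO 800

Shutter speed: 1/500 → 1/1000 → 1/2000 — 2 stops shorter (darker).
Need 2 stops brighter from the ISO: 200 → 400 → 800.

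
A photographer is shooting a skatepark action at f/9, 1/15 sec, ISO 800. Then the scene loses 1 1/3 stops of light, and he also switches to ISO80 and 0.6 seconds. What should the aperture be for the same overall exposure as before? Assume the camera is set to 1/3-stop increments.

f/5.6

Scene light: 1 1/3 stops darker.
ISO: 800 → 640 → 500 → 400 → 320 → 250 → 200 → 160 → 125 → 100 → 80 — 3 1/3 stops dropped (darker).
Shutter speed: 1/15 → 1/13 → 1/10 → 1/8 → 1/6 → 1/5 → 1/4 → 0.3 → 0.4 → 0.5 → 0.6 — 3 1/3 stops slower (brighter).
Net so far: 1 1/3 stops darker. Aperture: f/9 → f/8 → f/7.1 → f/6.3 → f/5.6.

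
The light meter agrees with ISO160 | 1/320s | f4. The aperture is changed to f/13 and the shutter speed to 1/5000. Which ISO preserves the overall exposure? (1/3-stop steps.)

Aperture: f/4 → f/4.5 → f/5 → f/5.6 → f/6.3 → f/7.1 → f/8 → f/9 → f/10 → f/11 → f/13 — 3 1/3 stops smaller aperture (darker).
Shutter speed: 1/320 → 1/400 → 1/500 → 1/640 → 1/800 → 1/1000 → 1/1250 → 1/1600 → 1/2000 → 1/2500 → 1/3200 → 1/4000 → 1/5000 — 4 stops faster (darker).
Net change so far: 7 1/3 stops darker. Offset with the ISO: 160 → 200 → 250 → 320 → 400 → 500 → 640 → 800 → 1000 → 1250 → 1600 → 2000 → 2500 → 3200 → 4000 → 5000 → 6400 → 8000 → 10000 → 12800 → 16000 → 20000 → 25600.

ISO 25600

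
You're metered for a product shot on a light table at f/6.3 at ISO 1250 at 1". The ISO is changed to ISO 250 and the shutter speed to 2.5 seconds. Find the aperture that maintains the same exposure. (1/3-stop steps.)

ISO: 1250 → 1000 → 800 → 640 → 500 → 400 → 320 → 250 — 2 1/3 stops dropped (darker).
Shutter speed: 1 → 1.3 → 1.6 → 2 → 2.5 — 1 1/3 stops slower (brighter).
Net change so far: 1 stop darker. Offset with the aperture: f/6.3 → f/5.6 → f/5 → f/4.5.

f/4.5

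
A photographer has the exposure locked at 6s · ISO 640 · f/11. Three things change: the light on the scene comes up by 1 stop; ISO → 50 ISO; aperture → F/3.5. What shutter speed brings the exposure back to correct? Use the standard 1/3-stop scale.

Scene light: 1 stop brighter.
ISO: 640 → 500 → 400 → 320 → 250 → 200 → 160 → 125 → 100 → 80 → 64 → 50 — 3 2/3 stops lower (darker).
Aperture: f/11 → f/10 → f/9 → f/8 → f/7.1 → f/6.3 → f/5.6 → f/5 → f/4.5 → f/4 → f/3.5 — 3 1/3 stops opened up (brighter).
Net so far: 2/3 stop brighter. Shutter speed: 6 → 5 → 4.

4 s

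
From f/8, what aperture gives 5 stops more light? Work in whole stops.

f/1.4

Aperture: f/8 → f/5.6 → f/4 → f/2.8 → f/2 → f/1.4 — 5 stops wider (brighter).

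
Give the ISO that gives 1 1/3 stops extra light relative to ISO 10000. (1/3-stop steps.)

ISO: 10000 → 12800 → 16000 → 20000 → 25600 — 1 1/3 stops raised (brighter).

ISO 25600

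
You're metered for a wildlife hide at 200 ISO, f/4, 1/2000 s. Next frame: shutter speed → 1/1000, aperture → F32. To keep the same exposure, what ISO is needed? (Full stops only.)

Shutter speed: 1/2000 → 1/1000 — 1 stop longer (brighter).
Aperture: f/4 → f/5.6 → f/8 → f/11 → f/16 → f/22 → f/32 — 6 stops narrower (darker).
Net change so far: 5 stops darker. Offset with the ISO: 200 → 400 → 800 → 1600 → 3200 → 6400.

ISO 6400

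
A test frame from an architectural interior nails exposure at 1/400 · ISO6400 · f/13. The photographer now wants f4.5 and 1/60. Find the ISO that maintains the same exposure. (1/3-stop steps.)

ISO 125

Aperture: f/13 → f/11 → f/10 → f/9 → f/8 → f/7.1 → f/6.3 → f/5.6 → f/5 → f/4.5 — 3 stops larger aperture (brighter).
Shutter speed: 1/400 → 1/320 → 1/250 → 1/200 → 1/160 → 1/125 → 1/100 → 1/80 → 1/60 — 2 2/3 stops longer (brighter).
Net change so far: 5 2/3 stops brighter. Offset with the ISO: 6400 → 5000 → 4000 → 3200 → 2500 → 2000 → 1600 → 1250 → 1000 → 800 → 640 → 500 → 400 → 320 → 250 → 200 → 160 → 125.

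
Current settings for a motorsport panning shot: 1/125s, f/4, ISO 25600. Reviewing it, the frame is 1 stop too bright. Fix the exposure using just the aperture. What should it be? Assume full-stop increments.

f/5.6

Overexposed by 1 stop → need 1 stop darker.
Aperture: f/4 → f/5.6.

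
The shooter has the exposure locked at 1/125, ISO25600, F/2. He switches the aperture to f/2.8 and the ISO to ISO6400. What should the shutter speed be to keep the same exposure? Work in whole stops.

1/15s

Aperture: f/2 → f/2.8 — 1 stop stopped down (darker).
ISO: 25600 → 12800 → 6400 — 2 stops lower (darker).
Net change so far: 3 stops darker. Offset with the shutter speed: 1/125 → 1/60 → 1/30 → 1/15.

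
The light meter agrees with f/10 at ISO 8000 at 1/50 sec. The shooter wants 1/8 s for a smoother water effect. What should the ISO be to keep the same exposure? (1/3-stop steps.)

Shutter speed: 1/50 → 1/40 → 1/30 → 1/25 → 1/20 → 1/15 → 1/13 → 1/10 → 1/8 — 2 2/3 stops longer (brighter).
Need 2 2/3 stops darker from the ISO: 8000 → 6400 → 5000 → 4000 → 3200 → 2500 → 2000 → 1600 → 1250.

ISO 1250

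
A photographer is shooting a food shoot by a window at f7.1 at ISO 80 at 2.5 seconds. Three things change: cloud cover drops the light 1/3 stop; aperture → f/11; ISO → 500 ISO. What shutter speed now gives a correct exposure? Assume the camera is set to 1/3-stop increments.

1.3 s

Scene light: 1/3 stop darker.
Aperture: f/7.1 → f/8 → f/9 → f/10 → f/11 — 1 1/3 stops stopped down (darker).
ISO: 80 → 100 → 125 → 160 → 200 → 250 → 320 → 400 → 500 — 2 2/3 stops raised (brighter).
Net so far: 1 stop brighter. Shutter speed: 2.5 → 2 → 1.6 → 1.3.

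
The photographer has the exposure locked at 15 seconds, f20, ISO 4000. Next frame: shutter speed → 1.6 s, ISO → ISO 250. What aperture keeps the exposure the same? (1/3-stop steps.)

Shutter speed: 15 → 13 → 10 → 8 → 6 → 5 → 4 → 3.2 → 2.5 → 2 → 1.6 — 3 1/3 stops shorter (darker).
ISO: 4000 → 3200 → 2500 → 2000 → 1600 → 1250 → 1000 → 800 → 640 → 500 → 400 → 320 → 250 — 4 stops lower (darker).
Net change so far: 7 1/3 stops darker. Offset with the aperture: f/20 → f/18 → f/16 → f/14 → f/13 → f/11 → f/10 → f/9 → f/8 → f/7.1 → f/6.3 → f/5.6 → f/5 → f/4.5 → f/4 → f/3.5 → f/3.2 → f/2.8 → f/2.5 → f/2.2 → f/2 → f/1.8 → f/1.6.

f/1.6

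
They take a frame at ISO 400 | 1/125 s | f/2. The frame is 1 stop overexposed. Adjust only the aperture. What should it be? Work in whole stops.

f/2.8

Overexposed by 1 stop → need 1 stop darker.
Aperture: f/2 → f/2.8.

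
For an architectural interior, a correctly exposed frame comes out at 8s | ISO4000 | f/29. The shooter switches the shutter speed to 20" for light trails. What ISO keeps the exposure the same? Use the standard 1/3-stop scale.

ISO 1600

Shutter speed: 8 → 10 → 13 → 15 → 20 — 1 1/3 stops longer (brighter).
Need 1 1/3 stops darker from the ISO: 4000 → 3200 → 2500 → 2000 → 1600.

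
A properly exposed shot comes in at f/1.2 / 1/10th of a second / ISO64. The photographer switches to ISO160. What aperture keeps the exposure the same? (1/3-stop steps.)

f/2

ISO: 64 → 80 → 100 → 125 → 160 — 1 1/3 stops raised (brighter).
Need 1 1/3 stops darker from the aperture: f/1.2 → f/1.4 → f/1.6 → f/1.8 → f/2.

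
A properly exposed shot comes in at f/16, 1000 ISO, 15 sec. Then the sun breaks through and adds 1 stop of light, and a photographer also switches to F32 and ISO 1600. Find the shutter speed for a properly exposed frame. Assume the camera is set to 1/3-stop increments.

Scene light: 1 stop brighter.
Aperture: f/16 → f/18 → f/20 → f/22 → f/25 → f/29 → f/32 — 2 stops smaller aperture (darker).
ISO: 1000 → 1250 → 1600 — 2/3 stop higher (brighter).
Net so far: 1/3 stop darker. Shutter speed: 15 → 20.

20 s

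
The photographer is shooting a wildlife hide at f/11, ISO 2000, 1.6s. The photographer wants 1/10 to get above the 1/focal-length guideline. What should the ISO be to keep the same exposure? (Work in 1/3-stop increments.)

ISO 32000

Shutter speed: 1.6 → 1.3 → 1 → 0.8 → 0.6 → 0.5 → 0.4 → 0.3 → 1/4 → 1/5 → 1/6 → 1/8 → 1/10 — 4 stops faster (darker).
Need 4 stops brighter from the ISO: 2000 → 2500 → 3200 → 4000 → 5000 → 6400 → 8000 → 10000 → 12800 → 16000 → 20000 → 25600 → 32000.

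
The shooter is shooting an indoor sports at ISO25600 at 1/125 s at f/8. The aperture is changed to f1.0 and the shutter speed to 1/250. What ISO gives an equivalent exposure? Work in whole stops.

ISO 800

Aperture: f/8 → f/5.6 → f/4 → f/2.8 → f/2 → f/1.4 → f/1.0 — 6 stops opened up (brighter).
Shutter speed: 1/125 → 1/250 — 1 stop shorter (darker).
Net change so far: 5 stops brighter. Offset with the ISO: 25600 → 12800 → 6400 → 3200 → 1600 → 800.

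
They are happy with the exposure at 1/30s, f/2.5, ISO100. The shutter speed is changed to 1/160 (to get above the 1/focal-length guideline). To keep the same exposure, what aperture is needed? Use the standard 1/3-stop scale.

f/1.1

Shutter speed: 1/30 → 1/40 → 1/50 → 1/60 → 1/80 → 1/100 → 1/125 → 1/160 — 2 1/3 stops shorter (darker).
Need 2 1/3 stops brighter from the aperture: f/2.5 → f/2.2 → f/2 → f/1.8 → f/1.6 → f/1.4 → f/1.2 → f/1.1.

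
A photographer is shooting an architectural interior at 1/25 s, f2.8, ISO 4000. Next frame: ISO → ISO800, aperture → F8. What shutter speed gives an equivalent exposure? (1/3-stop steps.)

ISO: 4000 → 3200 → 2500 → 2000 → 1600 → 1250 → 1000 → 800 — 2 1/3 stops dropped (darker).
Aperture: f/2.8 → f/3.2 → f/3.5 → f/4 → f/4.5 → f/5 → f/5.6 → f/6.3 → f/7.1 → f/8 — 3 stops smaller aperture (darker).
Net change so far: 5 1/3 stops darker. Offset with the shutter speed: 1/25 → 1/20 → 1/15 → 1/13 → 1/10 → 1/8 → 1/6 → 1/5 → 1/4 → 0.3 → 0.4 → 0.5 → 0.6 → 0.8 → 1 → 1.3 → 1.6.

1.6 s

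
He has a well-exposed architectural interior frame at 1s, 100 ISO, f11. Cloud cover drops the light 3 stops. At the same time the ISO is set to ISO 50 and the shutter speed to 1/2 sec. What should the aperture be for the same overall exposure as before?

Scene light: 3 stops darker.
ISO: 100 → 50 — 1 stop dropped (darker).
Shutter speed: 1 → 1/2 — 1 stop shorter (darker).
Net so far: 5 stops darker. Aperture: f/11 → f/8 → f/5.6 → f/4 → f/2.8 → f/2.

f/2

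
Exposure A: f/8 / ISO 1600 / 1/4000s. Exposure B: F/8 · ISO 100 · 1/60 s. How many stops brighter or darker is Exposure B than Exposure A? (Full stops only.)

2 stops brighter

Aperture: unchanged.
Shutter speed: 1/4000 → 1/2000 → 1/1000 → 1/500 → 1/250 → 1/125 → 1/60 — 6 stops slower (brighter).
ISO: 1600 → 800 → 400 → 200 → 100 — 4 stops dropped (darker).
Net: +6 −4 = +2 stops.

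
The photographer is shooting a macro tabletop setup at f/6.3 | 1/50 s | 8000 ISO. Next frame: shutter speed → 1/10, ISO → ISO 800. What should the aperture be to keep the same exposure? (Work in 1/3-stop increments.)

Shutter speed: 1/50 → 1/40 → 1/30 → 1/25 → 1/20 → 1/15 → 1/13 → 1/10 — 2 1/3 stops longer (brighter).
ISO: 8000 → 6400 → 5000 → 4000 → 3200 → 2500 → 2000 → 1600 → 1250 → 1000 → 800 — 3 1/3 stops dropped (darker).
Net change so far: 1 stop darker. Offset with the aperture: f/6.3 → f/5.6 → f/5 → f/4.5.

f/4.5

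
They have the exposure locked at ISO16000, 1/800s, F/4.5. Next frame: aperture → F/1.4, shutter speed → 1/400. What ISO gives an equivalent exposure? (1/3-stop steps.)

Aperture: f/4.5 → f/4 → f/3.5 → f/3.2 → f/2.8 → f/2.5 → f/2.2 → f/2 → f/1.8 → f/1.6 → f/1.4 — 3 1/3 stops larger aperture (brighter).
Shutter speed: 1/800 → 1/640 → 1/500 → 1/400 — 1 stop slower (brighter).
Net change so far: 4 1/3 stops brighter. Offset with the ISO: 16000 → 12800 → 10000 → 8000 → 6400 → 5000 → 4000 → 3200 → 2500 → 2000 → 1600 → 1250 → 1000 → 800.

ISO 800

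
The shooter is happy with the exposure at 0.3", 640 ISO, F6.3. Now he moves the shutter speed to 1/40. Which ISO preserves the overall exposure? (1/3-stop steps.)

ISO 8000

Shutter speed: 0.3 → 1/4 → 1/5 → 1/6 → 1/8 → 1/10 → 1/13 → 1/15 → 1/20 → 1/25 → 1/30 → 1/40 — 3 2/3 stops faster (darker).
Need 3 2/3 stops brighter from the ISO: 640 → 800 → 1000 → 1250 → 1600 → 2000 → 2500 → 3200 → 4000 → 5000 → 6400 → 8000.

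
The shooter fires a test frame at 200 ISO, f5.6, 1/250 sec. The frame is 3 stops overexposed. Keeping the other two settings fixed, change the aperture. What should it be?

Overexposed by 3 stops → need 3 stops darker.
Aperture: f/5.6 → f/8 → f/11 → f/16.

f/16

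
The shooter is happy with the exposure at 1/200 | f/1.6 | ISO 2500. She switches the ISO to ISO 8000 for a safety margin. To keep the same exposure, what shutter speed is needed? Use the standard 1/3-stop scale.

ISO: 2500 → 3200 → 4000 → 5000 → 6400 → 8000 — 1 2/3 stops raised (brighter).
Need 1 2/3 stops darker from the shutter speed: 1/200 → 1/250 → 1/320 → 1/400 → 1/500 → 1/640.

1/640s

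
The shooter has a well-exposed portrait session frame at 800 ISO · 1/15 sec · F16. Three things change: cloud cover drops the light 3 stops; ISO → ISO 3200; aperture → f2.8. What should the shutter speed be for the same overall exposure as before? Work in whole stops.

1/250s

Scene light: 3 stops darker.
ISO: 800 → 1600 → 3200 — 2 stops raised (brighter).
Aperture: f/16 → f/11 → f/8 → f/5.6 → f/4 → f/2.8 — 5 stops wider (brighter).
Net so far: 4 stops brighter. Shutter speed: 1/15 → 1/30 → 1/60 → 1/125 → 1/250.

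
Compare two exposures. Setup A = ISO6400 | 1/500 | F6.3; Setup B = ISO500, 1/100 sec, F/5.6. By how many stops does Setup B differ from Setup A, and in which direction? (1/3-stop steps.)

Aperture: f/6.3 → f/5.6 — 1/3 stop opened up (brighter).
Shutter speed: 1/500 → 1/400 → 1/320 → 1/250 → 1/200 → 1/160 → 1/125 → 1/100 — 2 1/3 stops slower (brighter).
ISO: 6400 → 5000 → 4000 → 3200 → 2500 → 2000 → 1600 → 1250 → 1000 → 800 → 640 → 500 — 3 2/3 stops dropped (darker).
Net: +1/3 +2 1/3 −3 2/3 = −1 stop.

1 stop darker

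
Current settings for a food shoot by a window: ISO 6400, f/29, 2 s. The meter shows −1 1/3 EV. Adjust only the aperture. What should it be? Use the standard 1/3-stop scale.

Underexposed by 1 1/3 stops → need 1 1/3 stops brighter.
Aperture: f/29 → f/25 → f/22 → f/20 → f/18.

f/18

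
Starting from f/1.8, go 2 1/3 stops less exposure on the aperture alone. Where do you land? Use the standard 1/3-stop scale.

Aperture: f/1.8 → f/2 → f/2.2 → f/2.5 → f/2.8 → f/3.2 → f/3.5 → f/4 — 2 1/3 stops narrower (darker).

f/4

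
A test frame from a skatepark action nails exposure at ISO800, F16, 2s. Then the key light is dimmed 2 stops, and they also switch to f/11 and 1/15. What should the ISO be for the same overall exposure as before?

ISO 51200

Scene light: 2 stops darker.
Aperture: f/16 → f/11 — 1 stop wider (brighter).
Shutter speed: 2 → 1 → 1/2 → 1/4 → 1/8 → 1/15 — 5 stops faster (darker).
Net so far: 6 stops darker. ISO: 800 → 1600 → 3200 → 6400 → 12800 → 25600 → 51200.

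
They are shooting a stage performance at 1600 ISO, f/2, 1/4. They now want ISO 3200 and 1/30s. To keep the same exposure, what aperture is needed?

ISO: 1600 → 3200 — 1 stop higher (brighter).
Shutter speed: 1/4 → 1/8 → 1/15 → 1/30 — 3 stops faster (darker).
Net change so far: 2 stops darker. Offset with the aperture: f/2 → f/1.4 → f/1.0.

f/1.0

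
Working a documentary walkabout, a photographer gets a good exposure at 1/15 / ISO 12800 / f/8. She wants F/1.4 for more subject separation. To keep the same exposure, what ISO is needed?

Aperture: f/8 → f/5.6 → f/4 → f/2.8 → f/2 → f/1.4 — 5 stops opened up (brighter).
Need 5 stops darker from the ISO: 12800 → 6400 → 3200 → 1600 → 800 → 400.

ISO 400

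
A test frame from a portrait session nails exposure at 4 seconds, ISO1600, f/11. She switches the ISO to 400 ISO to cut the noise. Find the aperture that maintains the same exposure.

f/5.6

ISO: 1600 → 800 → 400 — 2 stops dropped (darker).
Need 2 stops brighter from the aperture: f/11 → f/8 → f/5.6.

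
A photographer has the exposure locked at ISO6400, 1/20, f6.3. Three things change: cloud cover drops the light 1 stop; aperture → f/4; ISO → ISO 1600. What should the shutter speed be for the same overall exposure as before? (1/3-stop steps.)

Scene light: 1 stop darker.
Aperture: f/6.3 → f/5.6 → f/5 → f/4.5 → f/4 — 1 1/3 stops opened up (brighter).
ISO: 6400 → 5000 → 4000 → 3200 → 2500 → 2000 → 1600 — 2 stops dropped (darker).
Net so far: 1 2/3 stops darker. Shutter speed: 1/20 → 1/15 → 1/13 → 1/10 → 1/8 → 1/6.

1/6s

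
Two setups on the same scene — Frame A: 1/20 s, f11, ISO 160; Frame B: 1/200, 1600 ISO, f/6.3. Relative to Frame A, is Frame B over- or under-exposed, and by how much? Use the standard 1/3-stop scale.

Aperture: f/11 → f/10 → f/9 → f/8 → f/7.1 → f/6.3 — 1 2/3 stops wider (brighter).
Shutter speed: 1/20 → 1/25 → 1/30 → 1/40 → 1/50 → 1/60 → 1/80 → 1/100 → 1/125 → 1/160 → 1/200 — 3 1/3 stops faster (darker).
ISO: 160 → 200 → 250 → 320 → 400 → 500 → 640 → 800 → 1000 → 1250 → 1600 — 3 1/3 stops raised (brighter).
Net: +1 2/3 −3 1/3 +3 1/3 = +1 2/3 stops.

1 2/3 stops brighter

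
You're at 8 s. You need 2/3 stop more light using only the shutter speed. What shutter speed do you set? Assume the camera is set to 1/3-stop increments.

Shutter speed: 8 → 10 → 13 — 2/3 stop longer (brighter).

13 s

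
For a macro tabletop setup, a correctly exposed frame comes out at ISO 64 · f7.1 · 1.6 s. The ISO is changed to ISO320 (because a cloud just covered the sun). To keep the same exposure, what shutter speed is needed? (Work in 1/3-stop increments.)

ISO: 64 → 80 → 100 → 125 → 160 → 200 → 250 → 320 — 2 1/3 stops raised (brighter).
Need 2 1/3 stops darker from the shutter speed: 1.6 → 1.3 → 1 → 0.8 → 0.6 → 0.5 → 0.4 → 0.3.

0.3 s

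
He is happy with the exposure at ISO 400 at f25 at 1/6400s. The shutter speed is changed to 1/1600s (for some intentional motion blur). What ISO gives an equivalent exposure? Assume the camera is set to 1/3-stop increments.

ISO 100

Shutter speed: 1/6400 → 1/5000 → 1/4000 → 1/3200 → 1/2500 → 1/2000 → 1/1600 — 2 stops longer (brighter).
Need 2 stops darker from the ISO: 400 → 320 → 250 → 200 → 160 → 125 → 100.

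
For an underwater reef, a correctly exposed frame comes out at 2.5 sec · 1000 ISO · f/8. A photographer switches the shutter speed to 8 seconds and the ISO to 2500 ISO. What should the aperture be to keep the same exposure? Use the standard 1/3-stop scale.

Shutter speed: 2.5 → 3.2 → 4 → 5 → 6 → 8 — 1 2/3 stops slower (brighter).
ISO: 1000 → 1250 → 1600 → 2000 → 2500 — 1 1/3 stops higher (brighter).
Net change so far: 3 stops brighter. Offset with the aperture: f/8 → f/9 → f/10 → f/11 → f/13 → f/14 → f/16 → f/18 → f/20 → f/22.

f/22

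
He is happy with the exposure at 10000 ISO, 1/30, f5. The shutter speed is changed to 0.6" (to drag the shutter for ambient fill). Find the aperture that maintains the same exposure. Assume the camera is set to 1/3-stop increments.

f/22

Shutter speed: 1/30 → 1/25 → 1/20 → 1/15 → 1/13 → 1/10 → 1/8 → 1/6 → 1/5 → 1/4 → 0.3 → 0.4 → 0.5 → 0.6 — 4 1/3 stops longer (brighter).
Need 4 1/3 stops darker from the aperture: f/5 → f/5.6 → f/6.3 → f/7.1 → f/8 → f/9 → f/10 → f/11 → f/13 → f/14 → f/16 → f/18 → f/20 → f/22.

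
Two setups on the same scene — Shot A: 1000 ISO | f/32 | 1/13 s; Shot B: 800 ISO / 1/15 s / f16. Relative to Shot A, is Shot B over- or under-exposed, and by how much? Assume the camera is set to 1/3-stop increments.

Aperture: f/32 → f/29 → f/25 → f/22 → f/20 → f/18 → f/16 — 2 stops opened up (brighter).
Shutter speed: 1/13 → 1/15 — 1/3 stop faster (darker).
ISO: 1000 → 800 — 1/3 stop dropped (darker).
Net: +2 −1/3 −1/3 = +1 1/3 stops.

1 1/3 stops brighter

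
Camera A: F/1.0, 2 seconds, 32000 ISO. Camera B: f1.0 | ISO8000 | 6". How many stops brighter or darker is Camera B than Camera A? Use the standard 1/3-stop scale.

Aperture: unchanged.
Shutter speed: 2 → 2.5 → 3.2 → 4 → 5 → 6 — 1 2/3 stops slower (brighter).
ISO: 32000 → 25600 → 20000 → 16000 → 12800 → 10000 → 8000 — 2 stops lower (darker).
Net: +1 2/3 −2 = −1/3 stops.

1/3 stop darker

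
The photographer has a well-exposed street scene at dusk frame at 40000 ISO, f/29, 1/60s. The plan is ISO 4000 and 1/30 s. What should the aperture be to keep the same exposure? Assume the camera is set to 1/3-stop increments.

f/13

ISO: 40000 → 32000 → 25600 → 20000 → 16000 → 12800 → 10000 → 8000 → 6400 → 5000 → 4000 — 3 1/3 stops dropped (darker).
Shutter speed: 1/60 → 1/50 → 1/40 → 1/30 — 1 stop slower (brighter).
Net change so far: 2 1/3 stops darker. Offset with the aperture: f/29 → f/25 → f/22 → f/20 → f/18 → f/16 → f/14 → f/13.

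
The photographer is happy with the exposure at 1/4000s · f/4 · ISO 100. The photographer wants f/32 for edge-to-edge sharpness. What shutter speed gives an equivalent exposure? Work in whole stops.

Aperture: f/4 → f/5.6 → f/8 → f/11 → f/16 → f/22 → f/32 — 6 stops smaller aperture (darker).
Need 6 stops brighter from the shutter speed: 1/4000 → 1/2000 → 1/1000 → 1/500 → 1/250 → 1/125 → 1/60.

1/60s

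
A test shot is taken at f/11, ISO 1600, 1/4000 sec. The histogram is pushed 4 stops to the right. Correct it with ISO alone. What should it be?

ISO 100

Overexposed by 4 stops → need 4 stops darker.
ISO: 1600 → 800 → 400 → 200 → 100.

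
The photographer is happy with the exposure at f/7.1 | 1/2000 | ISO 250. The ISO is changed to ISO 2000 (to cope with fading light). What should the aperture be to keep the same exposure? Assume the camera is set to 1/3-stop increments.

ISO: 250 → 320 → 400 → 500 → 640 → 800 → 1000 → 1250 → 1600 → 2000 — 3 stops higher (brighter).
Need 3 stops darker from the aperture: f/7.1 → f/8 → f/9 → f/10 → f/11 → f/13 → f/14 → f/16 → f/18 → f/20.

f/20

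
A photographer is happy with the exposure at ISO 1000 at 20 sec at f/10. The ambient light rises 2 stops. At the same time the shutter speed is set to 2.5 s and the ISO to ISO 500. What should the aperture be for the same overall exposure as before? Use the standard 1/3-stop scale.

Scene light: 2 stops brighter.
Shutter speed: 20 → 15 → 13 → 10 → 8 → 6 → 5 → 4 → 3.2 → 2.5 — 3 stops shorter (darker).
ISO: 1000 → 800 → 640 → 500 — 1 stop dropped (darker).
Net so far: 2 stops darker. Aperture: f/10 → f/9 → f/8 → f/7.1 → f/6.3 → f/5.6 → f/5.

f/5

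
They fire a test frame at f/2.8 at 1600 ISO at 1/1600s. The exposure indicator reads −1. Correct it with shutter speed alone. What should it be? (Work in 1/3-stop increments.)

1/800s

Underexposed by 1 stop → need 1 stop brighter.
Shutter speed: 1/1600 → 1/1250 → 1/1000 → 1/800.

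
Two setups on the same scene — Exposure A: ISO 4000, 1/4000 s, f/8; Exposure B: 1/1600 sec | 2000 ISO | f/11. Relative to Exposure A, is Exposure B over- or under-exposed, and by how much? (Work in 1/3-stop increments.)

2/3 stop darker

Aperture: f/8 → f/9 → f/10 → f/11 — 1 stop narrower (darker).
Shutter speed: 1/4000 → 1/3200 → 1/2500 → 1/2000 → 1/1600 — 1 1/3 stops slower (brighter).
ISO: 4000 → 3200 → 2500 → 2000 — 1 stop lower (darker).
Net: −1 +1 1/3 −1 = −2/3 stops.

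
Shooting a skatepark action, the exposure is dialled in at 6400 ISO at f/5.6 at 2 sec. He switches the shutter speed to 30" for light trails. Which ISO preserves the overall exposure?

ISO 400

Shutter speed: 2 → 4 → 8 → 15 → 30 — 4 stops longer (brighter).
Need 4 stops darker from the ISO: 6400 → 3200 → 1600 → 800 → 400.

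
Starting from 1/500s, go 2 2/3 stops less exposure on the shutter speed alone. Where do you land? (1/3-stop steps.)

1/3200s

Shutter speed: 1/500 → 1/640 → 1/800 → 1/1000 → 1/1250 → 1/1600 → 1/2000 → 1/2500 → 1/3200 — 2 2/3 stops shorter (darker).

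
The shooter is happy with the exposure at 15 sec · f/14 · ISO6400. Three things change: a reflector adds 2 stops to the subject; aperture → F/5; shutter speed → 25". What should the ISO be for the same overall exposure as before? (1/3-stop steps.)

ISO 125

Scene light: 2 stops brighter.
Aperture: f/14 → f/13 → f/11 → f/10 → f/9 → f/8 → f/7.1 → f/6.3 → f/5.6 → f/5 — 3 stops larger aperture (brighter).
Shutter speed: 15 → 20 → 25 — 2/3 stop longer (brighter).
Net so far: 5 2/3 stops brighter. ISO: 6400 → 5000 → 4000 → 3200 → 2500 → 2000 → 1600 → 1250 → 1000 → 800 → 640 → 500 → 400 → 320 → 250 → 200 → 160 → 125.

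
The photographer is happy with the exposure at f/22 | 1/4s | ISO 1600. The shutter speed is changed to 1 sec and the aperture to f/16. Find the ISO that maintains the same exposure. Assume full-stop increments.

ISO 200

Shutter speed: 1/4 → 1/2 → 1 — 2 stops slower (brighter).
Aperture: f/22 → f/16 — 1 stop wider (brighter).
Net change so far: 3 stops brighter. Offset with the ISO: 1600 → 800 → 400 → 200.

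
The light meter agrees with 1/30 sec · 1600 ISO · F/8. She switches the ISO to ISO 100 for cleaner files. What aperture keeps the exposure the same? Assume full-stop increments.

f/2

ISO: 1600 → 800 → 400 → 200 → 100 — 4 stops lower (darker).
Need 4 stops brighter from the aperture: f/8 → f/5.6 → f/4 → f/2.8 → f/2.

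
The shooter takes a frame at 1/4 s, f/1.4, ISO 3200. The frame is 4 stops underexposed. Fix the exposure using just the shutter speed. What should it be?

4 s

Underexposed by 4 stops → need 4 stops brighter.
Shutter speed: 1/4 → 1/2 → 1 → 2 → 4.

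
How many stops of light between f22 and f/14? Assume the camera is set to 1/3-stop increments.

1 1/3 stops

f/22 → f/20 → f/18 → f/16 → f/14 — count the steps: 4 third-stops = 1 1/3 stops.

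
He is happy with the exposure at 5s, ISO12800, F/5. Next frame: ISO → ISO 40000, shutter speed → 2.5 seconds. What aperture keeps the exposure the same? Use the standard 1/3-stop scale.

ISO: 12800 → 16000 → 20000 → 25600 → 32000 → 40000 — 1 2/3 stops higher (brighter).
Shutter speed: 5 → 4 → 3.2 → 2.5 — 1 stop shorter (darker).
Net change so far: 2/3 stop brighter. Offset with the aperture: f/5 → f/5.6 → f/6.3.

f/6.3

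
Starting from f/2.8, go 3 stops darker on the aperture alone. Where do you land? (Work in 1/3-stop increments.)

f/8

Aperture: f/2.8 → f/3.2 → f/3.5 → f/4 → f/4.5 → f/5 → f/5.6 → f/6.3 → f/7.1 → f/8 — 3 stops smaller aperture (darker).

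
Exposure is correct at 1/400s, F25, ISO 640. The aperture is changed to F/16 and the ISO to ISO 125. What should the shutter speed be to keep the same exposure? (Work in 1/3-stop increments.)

1/200s

Aperture: f/25 → f/22 → f/20 → f/18 → f/16 — 1 1/3 stops larger aperture (brighter).
ISO: 640 → 500 → 400 → 320 → 250 → 200 → 160 → 125 — 2 1/3 stops lower (darker).
Net change so far: 1 stop darker. Offset with the shutter speed: 1/400 → 1/320 → 1/250 → 1/200.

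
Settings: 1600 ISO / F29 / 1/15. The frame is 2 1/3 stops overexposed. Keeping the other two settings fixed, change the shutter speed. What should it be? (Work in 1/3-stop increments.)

1/80s

Overexposed by 2 1/3 stops → need 2 1/3 stops darker.
Shutter speed: 1/15 → 1/20 → 1/25 → 1/30 → 1/40 → 1/50 → 1/60 → 1/80.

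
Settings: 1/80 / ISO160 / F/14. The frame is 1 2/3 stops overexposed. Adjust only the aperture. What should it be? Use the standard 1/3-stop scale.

Overexposed by 1 2/3 stops → need 1 2/3 stops darker.
Aperture: f/14 → f/16 → f/18 → f/20 → f/22 → f/25.

f/25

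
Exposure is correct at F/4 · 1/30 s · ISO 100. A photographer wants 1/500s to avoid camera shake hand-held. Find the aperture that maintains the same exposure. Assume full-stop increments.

Shutter speed: 1/30 → 1/60 → 1/125 → 1/250 → 1/500 — 4 stops shorter (darker).
Need 4 stops brighter from the aperture: f/4 → f/2.8 → f/2 → f/1.4 → f/1.0.

f/1.0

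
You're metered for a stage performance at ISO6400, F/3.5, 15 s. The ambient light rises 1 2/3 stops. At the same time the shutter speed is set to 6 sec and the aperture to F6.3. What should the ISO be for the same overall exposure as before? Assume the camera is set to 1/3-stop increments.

ISO 16000

Scene light: 1 2/3 stops brighter.
Shutter speed: 15 → 13 → 10 → 8 → 6 — 1 1/3 stops shorter (darker).
Aperture: f/3.5 → f/4 → f/4.5 → f/5 → f/5.6 → f/6.3 — 1 2/3 stops narrower (darker).
Net so far: 1 1/3 stops darker. ISO: 6400 → 8000 → 10000 → 12800 → 16000.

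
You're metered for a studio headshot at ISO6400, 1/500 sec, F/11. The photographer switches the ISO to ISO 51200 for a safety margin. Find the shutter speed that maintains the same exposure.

1/4000s

ISO: 6400 → 12800 → 25600 → 51200 — 3 stops raised (brighter).
Need 3 stops darker from the shutter speed: 1/500 → 1/1000 → 1/2000 → 1/4000.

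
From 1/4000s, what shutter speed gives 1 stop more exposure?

1/2000s

Shutter speed: 1/4000 → 1/2000 — 1 stop longer (brighter).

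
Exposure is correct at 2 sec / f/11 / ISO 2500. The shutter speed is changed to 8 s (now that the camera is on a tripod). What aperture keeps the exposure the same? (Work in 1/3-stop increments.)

f/22

Shutter speed: 2 → 2.5 → 3.2 → 4 → 5 → 6 → 8 — 2 stops longer (brighter).
Need 2 stops darker from the aperture: f/11 → f/13 → f/14 → f/16 → f/18 → f/20 → f/22.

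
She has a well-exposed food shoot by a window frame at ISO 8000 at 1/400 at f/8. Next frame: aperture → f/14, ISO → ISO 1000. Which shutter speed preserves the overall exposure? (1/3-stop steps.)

Aperture: f/8 → f/9 → f/10 → f/11 → f/13 → f/14 — 1 2/3 stops smaller aperture (darker).
ISO: 8000 → 6400 → 5000 → 4000 → 3200 → 2500 → 2000 → 1600 → 1250 → 1000 — 3 stops lower (darker).
Net change so far: 4 2/3 stops darker. Offset with the shutter speed: 1/400 → 1/320 → 1/250 → 1/200 → 1/160 → 1/125 → 1/100 → 1/80 → 1/60 → 1/50 → 1/40 → 1/30 → 1/25 → 1/20 → 1/15.

1/15s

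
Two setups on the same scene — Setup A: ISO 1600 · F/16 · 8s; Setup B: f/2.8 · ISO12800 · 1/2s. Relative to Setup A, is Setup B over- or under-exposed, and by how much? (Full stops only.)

Aperture: f/16 → f/11 → f/8 → f/5.6 → f/4 → f/2.8 — 5 stops opened up (brighter).
Shutter speed: 8 → 4 → 2 → 1 → 1/2 — 4 stops shorter (darker).
ISO: 1600 → 3200 → 6400 → 12800 — 3 stops higher (brighter).
Net: +5 −4 +3 = +4 stops.

4 stops brighter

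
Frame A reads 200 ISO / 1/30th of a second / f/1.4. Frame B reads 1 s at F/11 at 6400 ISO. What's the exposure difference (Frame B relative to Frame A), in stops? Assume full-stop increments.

4 stops brighter

Aperture: f/1.4 → f/2 → f/2.8 → f/4 → f/5.6 → f/8 → f/11 — 6 stops stopped down (darker).
Shutter speed: 1/30 → 1/15 → 1/8 → 1/4 → 1/2 → 1 — 5 stops longer (brighter).
ISO: 200 → 400 → 800 → 1600 → 3200 → 6400 — 5 stops raised (brighter).
Net: −6 +5 +5 = +4 stops.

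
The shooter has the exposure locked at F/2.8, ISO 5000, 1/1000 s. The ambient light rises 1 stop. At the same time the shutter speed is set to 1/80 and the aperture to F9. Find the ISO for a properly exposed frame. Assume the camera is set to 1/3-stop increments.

Scene light: 1 stop brighter.
Shutter speed: 1/1000 → 1/800 → 1/640 → 1/500 → 1/400 → 1/320 → 1/250 → 1/200 → 1/160 → 1/125 → 1/100 → 1/80 — 3 2/3 stops longer (brighter).
Aperture: f/2.8 → f/3.2 → f/3.5 → f/4 → f/4.5 → f/5 → f/5.6 → f/6.3 → f/7.1 → f/8 → f/9 — 3 1/3 stops narrower (darker).
Net so far: 1 1/3 stops brighter. ISO: 5000 → 4000 → 3200 → 2500 → 2000.

ISO 2000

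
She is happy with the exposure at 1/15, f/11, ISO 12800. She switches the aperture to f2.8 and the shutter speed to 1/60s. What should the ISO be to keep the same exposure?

Aperture: f/11 → f/8 → f/5.6 → f/4 → f/2.8 — 4 stops opened up (brighter).
Shutter speed: 1/15 → 1/30 → 1/60 — 2 stops shorter (darker).
Net change so far: 2 stops brighter. Offset with the ISO: 12800 → 6400 → 3200.

ISO 3200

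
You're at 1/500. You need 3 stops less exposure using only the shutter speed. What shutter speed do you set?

Shutter speed: 1/500 → 1/1000 → 1/2000 → 1/4000 — 3 stops shorter (darker).

1/4000s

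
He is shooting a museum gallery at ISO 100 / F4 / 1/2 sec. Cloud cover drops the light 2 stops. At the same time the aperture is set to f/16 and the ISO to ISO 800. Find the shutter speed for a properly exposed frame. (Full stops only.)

Scene light: 2 stops darker.
Aperture: f/4 → f/5.6 → f/8 → f/11 → f/16 — 4 stops stopped down (darker).
ISO: 100 → 200 → 400 → 800 — 3 stops higher (brighter).
Net so far: 3 stops darker. Shutter speed: 1/2 → 1 → 2 → 4.

4 s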